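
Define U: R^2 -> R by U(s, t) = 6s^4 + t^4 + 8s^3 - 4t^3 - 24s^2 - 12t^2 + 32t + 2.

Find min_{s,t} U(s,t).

U(s,t) separates as P(s) + Q(t) + 2, so its minimum is min P + min Q + 2.
P'(s) = 24s(s - 1)(s + 2) vanishes at s ∈ {-2, 0, 1}; Q'(t) = 4(t - 4)(t - 1)(t + 2) vanishes at t ∈ {-2, 1, 4}.
Local minima of P (where P''>0): P(-2)=-64, P(1)=-10. Local minima of Q: Q(-2)=-64, Q(4)=-64.
So the global minimum of U is P(-2) + Q(-2) + 2 = -64 − 64 + 2 = -126, attained at (-2, -2).

-126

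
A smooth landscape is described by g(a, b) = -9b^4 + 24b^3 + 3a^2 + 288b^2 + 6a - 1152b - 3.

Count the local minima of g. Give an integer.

g separates as a function of a plus a function of b, so ∇g=0 decouples.
∂g/∂a = 6(a + 1) = 0 at a ∈ {-1}; ∂g/∂b = -36(b - 4)(b - 2)(b + 4) = 0 at b ∈ {-4, 2, 4}.
The Hessian is diagonal: diag(g_aa, g_bb). Second derivatives: g_aa(-1)=6; g_bb(-4)=-1728, g_bb(2)=432, g_bb(4)=-576.
Local minima occur where both diagonal entries positive: (-1, 2). Count: 1.

1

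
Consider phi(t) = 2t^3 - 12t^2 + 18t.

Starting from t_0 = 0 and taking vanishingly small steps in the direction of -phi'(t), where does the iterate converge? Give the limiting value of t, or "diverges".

diverges

phi'(t) = 6(t - 3)(t - 1), so phi'(0) = 18.
Gradient descent moves in the -phi' direction, i.e. t is decreasing.
There is no critical point below t=0, and phi' keeps the same sign, so the iterate runs off to −∞.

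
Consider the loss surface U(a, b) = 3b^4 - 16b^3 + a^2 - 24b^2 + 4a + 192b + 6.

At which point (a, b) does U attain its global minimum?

(-2, -2)

U(a,b) separates as P(a) + Q(b) + 6, so its minimum is min P + min Q + 6.
P'(a) = 2a + 4 vanishes at a ∈ {-2}; Q'(b) = 12(b - 4)(b - 2)(b + 2) vanishes at b ∈ {-2, 2, 4}.
Local minima of P (where P''>0): P(-2)=-4. Local minima of Q: Q(-2)=-304, Q(4)=128.
So the global minimum of U is P(-2) + Q(-2) + 6 = -4 − 304 + 6 = -302, attained at (-2, -2).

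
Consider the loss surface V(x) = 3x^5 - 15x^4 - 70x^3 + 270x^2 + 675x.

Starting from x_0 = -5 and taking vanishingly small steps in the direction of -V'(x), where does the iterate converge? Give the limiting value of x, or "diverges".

diverges

V'(x) = 15(x - 5)(x - 3)(x + 1)(x + 3), so V'(-5) = 9600.
Gradient descent moves in the -V' direction, i.e. x is decreasing.
There is no critical point below x=-5, and V' keeps the same sign, so the iterate runs off to −∞.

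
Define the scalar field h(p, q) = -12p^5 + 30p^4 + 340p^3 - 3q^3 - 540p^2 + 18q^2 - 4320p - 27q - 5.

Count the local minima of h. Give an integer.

2

h separates as a function of p plus a function of q, so ∇h=0 decouples.
∂h/∂p = -60(p - 4)(p - 3)(p + 2)(p + 3) = 0 at p ∈ {-3, -2, 3, 4}; ∂h/∂q = -9(q - 3)(q - 1) = 0 at q ∈ {1, 3}.
The Hessian is diagonal: diag(h_pp, h_qq). Second derivatives: h_pp(-3)=2520, h_pp(-2)=-1800, h_pp(3)=1800, h_pp(4)=-2520; h_qq(1)=18, h_qq(3)=-18.
Local minima occur where both diagonal entries positive: (-3, 1), (3, 1). Count: 2.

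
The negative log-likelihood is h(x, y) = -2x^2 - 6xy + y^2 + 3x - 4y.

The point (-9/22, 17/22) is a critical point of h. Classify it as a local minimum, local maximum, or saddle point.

saddle point

The Hessian of h is constant: H = [[-4, -6], [-6, 2]].
det(H) = (-4)·2 − (-6)² = -44.
Since det(H) < 0, H is indefinite and the critical point is a saddle point.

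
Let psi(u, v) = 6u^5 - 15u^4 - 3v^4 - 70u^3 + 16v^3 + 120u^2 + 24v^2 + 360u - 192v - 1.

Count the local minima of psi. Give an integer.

2

psi separates as a function of u plus a function of v, so ∇psi=0 decouples.
∂psi/∂u = 30(u - 3)(u - 2)(u + 1)(u + 2) = 0 at u ∈ {-2, -1, 2, 3}; ∂psi/∂v = -12(v - 4)(v - 2)(v + 2) = 0 at v ∈ {-2, 2, 4}.
The Hessian is diagonal: diag(psi_uu, psi_vv). Second derivatives: psi_uu(-2)=-600, psi_uu(-1)=360, psi_uu(2)=-360, psi_uu(3)=600; psi_vv(-2)=-288, psi_vv(2)=96, psi_vv(4)=-144.
Local minima occur where both diagonal entries positive: (-1, 2), (3, 2). Count: 2.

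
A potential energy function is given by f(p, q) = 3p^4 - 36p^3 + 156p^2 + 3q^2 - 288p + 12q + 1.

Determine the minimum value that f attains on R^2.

f(p,q) separates as A(p) + B(q) + 1, so its minimum is min A + min B + 1.
A'(p) = 12(p - 4)(p - 3)(p - 2) vanishes at p ∈ {2, 3, 4}; B'(q) = 6q + 12 vanishes at q ∈ {-2}.
Local minima of A (where A''>0): A(2)=-192, A(4)=-192. Local minima of B: B(-2)=-12.
So the global minimum of f is A(2) + B(-2) + 1 = -192 − 12 + 1 = -203, attained at (2, -2).

-203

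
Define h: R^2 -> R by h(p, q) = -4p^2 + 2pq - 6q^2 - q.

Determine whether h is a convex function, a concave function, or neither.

concave

h is quadratic, so its Hessian is the constant matrix H = [[-8, 2], [2, -12]].
det(H) = 92, tr(H) = -20.
det(H) > 0 and tr(H) < 0, so H is negative definite everywhere: concave.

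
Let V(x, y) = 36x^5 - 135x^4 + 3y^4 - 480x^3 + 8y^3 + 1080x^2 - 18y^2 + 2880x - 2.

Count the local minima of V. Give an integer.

V separates as a function of x plus a function of y, so ∇V=0 decouples.
∂V/∂x = 180(x - 4)(x - 2)(x + 1)(x + 2) = 0 at x ∈ {-2, -1, 2, 4}; ∂V/∂y = 12y(y - 1)(y + 3) = 0 at y ∈ {-3, 0, 1}.
The Hessian is diagonal: diag(V_xx, V_yy). Second derivatives: V_xx(-2)=-4320, V_xx(-1)=2700, V_xx(2)=-4320, V_xx(4)=10800; V_yy(-3)=144, V_yy(0)=-36, V_yy(1)=48.
Local minima occur where both diagonal entries positive: (-1, -3), (-1, 1), (4, -3), (4, 1). Count: 4.

4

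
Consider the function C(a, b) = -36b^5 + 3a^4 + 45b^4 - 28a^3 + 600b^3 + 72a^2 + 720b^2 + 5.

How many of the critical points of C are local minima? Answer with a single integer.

C separates as a function of a plus a function of b, so ∇C=0 decouples.
∂C/∂a = 12a(a - 4)(a - 3) = 0 at a ∈ {0, 3, 4}; ∂C/∂b = -180b(b - 4)(b + 1)(b + 2) = 0 at b ∈ {-2, -1, 0, 4}.
The Hessian is diagonal: diag(C_aa, C_bb). Second derivatives: C_aa(0)=144, C_aa(3)=-36, C_aa(4)=48; C_bb(-2)=2160, C_bb(-1)=-900, C_bb(0)=1440, C_bb(4)=-21600.
Local minima occur where both diagonal entries positive: (0, -2), (0, 0), (4, -2), (4, 0). Count: 4.

4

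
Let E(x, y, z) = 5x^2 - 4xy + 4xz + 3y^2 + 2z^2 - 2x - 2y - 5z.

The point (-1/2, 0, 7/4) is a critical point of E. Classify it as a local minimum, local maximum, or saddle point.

local minimum

The Hessian is constant: H = [[10, -4, 4], [-4, 6, 0], [4, 0, 4]].
Leading principal minors: Δ₁ = 10, Δ₂ = 44, Δ₃ = 80.
All leading minors are positive, so H is positive definite: a local minimum.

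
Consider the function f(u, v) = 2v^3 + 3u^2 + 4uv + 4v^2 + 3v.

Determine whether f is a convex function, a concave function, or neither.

The term 2v^3 is cubic, so the Hessian is not constant.
∂²f/∂v² = 12v + 8, which takes both signs as v varies (negative for sufficiently negative v). A diagonal entry of the Hessian changing sign means the Hessian is neither positive- nor negative-semidefinite on all of R^2.

neither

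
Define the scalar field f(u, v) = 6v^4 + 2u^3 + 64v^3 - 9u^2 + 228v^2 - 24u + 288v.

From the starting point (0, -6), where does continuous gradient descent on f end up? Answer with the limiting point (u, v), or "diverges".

(4, -4)

f is separable, so gradient descent decouples: u follows -∂f/∂u, v follows -∂f/∂v.
∂f/∂u = 6(u - 4)(u + 1); at u=0 this is -24, so u increases.
∂f/∂v = 24(v + 1)(v + 3)(v + 4); at v=-6 this is -720, so v increases.
u converges to its nearest critical value 4 (a local min of the u-part); v converges to -4. The iterate converges to (4, -4).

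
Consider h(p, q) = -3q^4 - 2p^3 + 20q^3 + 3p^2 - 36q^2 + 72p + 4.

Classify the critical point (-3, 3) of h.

The mixed partial ∂²h/∂p∂q is 0, so the Hessian at any point is diag(h_pp, h_qq) = diag(6(-2p + 1), 12(-3q^2 + 10q - 6)).
At (-3, 3): H = diag(42, -36).
The eigenvalues have opposite signs, so H is indefinite: a saddle point.

saddle point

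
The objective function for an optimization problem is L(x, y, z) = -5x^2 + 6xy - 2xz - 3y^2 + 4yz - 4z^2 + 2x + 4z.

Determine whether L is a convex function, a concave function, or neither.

concave

L is quadratic, so its Hessian is the constant matrix H = [[-10, 6, -2], [6, -6, 4], [-2, 4, -8]].
Leading principal minors: -10, 24, -104.
Signs alternate −, +, − ⇒ H ≺ 0 ⇒ concave.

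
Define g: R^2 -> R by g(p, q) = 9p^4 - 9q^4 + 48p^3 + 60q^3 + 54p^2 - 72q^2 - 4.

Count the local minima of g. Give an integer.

2

g separates as a function of p plus a function of q, so ∇g=0 decouples.
∂g/∂p = 36p(p + 1)(p + 3) = 0 at p ∈ {-3, -1, 0}; ∂g/∂q = -36q(q - 4)(q - 1) = 0 at q ∈ {0, 1, 4}.
The Hessian is diagonal: diag(g_pp, g_qq). Second derivatives: g_pp(-3)=216, g_pp(-1)=-72, g_pp(0)=108; g_qq(0)=-144, g_qq(1)=108, g_qq(4)=-432.
Local minima occur where both diagonal entries positive: (-3, 1), (0, 1). Count: 2.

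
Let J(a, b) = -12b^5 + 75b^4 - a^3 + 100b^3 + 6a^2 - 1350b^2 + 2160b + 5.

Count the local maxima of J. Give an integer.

J separates as a function of a plus a function of b, so ∇J=0 decouples.
∂J/∂a = -3a(a - 4) = 0 at a ∈ {0, 4}; ∂J/∂b = -60(b - 4)(b - 3)(b - 1)(b + 3) = 0 at b ∈ {-3, 1, 3, 4}.
The Hessian is diagonal: diag(J_aa, J_bb). Second derivatives: J_aa(0)=12, J_aa(4)=-12; J_bb(-3)=10080, J_bb(1)=-1440, J_bb(3)=720, J_bb(4)=-1260.
Local maxima occur where both diagonal entries negative: (4, 1), (4, 4). Count: 2.

2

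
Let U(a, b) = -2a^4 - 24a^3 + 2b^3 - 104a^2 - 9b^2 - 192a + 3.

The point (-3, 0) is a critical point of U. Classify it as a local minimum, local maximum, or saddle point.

saddle point

The mixed partial ∂²U/∂a∂b is 0, so the Hessian at any point is diag(U_aa, U_bb) = diag(-8(3a^2 + 18a + 26), 6(2b - 3)).
At (-3, 0): H = diag(8, -18).
The eigenvalues have opposite signs, so H is indefinite: a saddle point.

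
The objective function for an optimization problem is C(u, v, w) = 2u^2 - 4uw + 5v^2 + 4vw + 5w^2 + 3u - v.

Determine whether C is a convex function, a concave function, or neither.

C is quadratic, so its Hessian is the constant matrix H = [[4, 0, -4], [0, 10, 4], [-4, 4, 10]].
Leading principal minors: 4, 40, 176.
All positive ⇒ H ≻ 0 ⇒ convex.

convex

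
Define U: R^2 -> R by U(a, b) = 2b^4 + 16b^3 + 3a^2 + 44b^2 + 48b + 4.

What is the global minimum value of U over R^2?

U(a,b) separates as P(a) + Q(b) + 4, so its minimum is min P + min Q + 4.
P'(a) = 6a vanishes at a ∈ {0}; Q'(b) = 8(b + 1)(b + 2)(b + 3) vanishes at b ∈ {-3, -2, -1}.
Local minima of P (where P''>0): P(0)=0. Local minima of Q: Q(-3)=-18, Q(-1)=-18.
So the global minimum of U is P(0) + Q(-3) + 4 = 0 − 18 + 4 = -14, attained at (0, -3).

-14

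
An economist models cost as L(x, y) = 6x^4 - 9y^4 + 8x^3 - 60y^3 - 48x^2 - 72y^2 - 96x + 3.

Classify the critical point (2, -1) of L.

local minimum

The mixed partial ∂²L/∂x∂y is 0, so the Hessian at any point is diag(L_xx, L_yy) = diag(24(3x^2 + 2x - 4), -36(3y^2 + 10y + 4)).
At (2, -1): H = diag(288, 108).
Both eigenvalues are positive, so H is positive definite: a local minimum.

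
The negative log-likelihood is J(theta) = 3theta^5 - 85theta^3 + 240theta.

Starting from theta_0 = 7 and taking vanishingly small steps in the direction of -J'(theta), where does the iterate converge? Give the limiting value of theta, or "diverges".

J'(theta) = 15(theta - 4)(theta - 1)(theta + 1)(theta + 4), so J'(7) = 23760.
Gradient descent moves in the -J' direction, i.e. theta is decreasing.
The nearest critical point in that direction is theta = 4, where J'' = 1800 > 0 (a local minimum). The iterate converges there.

4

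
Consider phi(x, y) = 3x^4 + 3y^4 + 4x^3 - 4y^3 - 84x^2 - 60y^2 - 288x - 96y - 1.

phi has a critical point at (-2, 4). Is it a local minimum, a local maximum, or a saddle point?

The mixed partial ∂²phi/∂x∂y is 0, so the Hessian at any point is diag(phi_xx, phi_yy) = diag(12(3x^2 + 2x - 14), 12(3y^2 - 2y - 10)).
At (-2, 4): H = diag(-72, 360).
The eigenvalues have opposite signs, so H is indefinite: a saddle point.

saddle point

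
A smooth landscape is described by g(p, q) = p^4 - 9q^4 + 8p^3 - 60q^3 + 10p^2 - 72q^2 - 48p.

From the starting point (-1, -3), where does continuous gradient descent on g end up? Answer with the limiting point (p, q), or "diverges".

g is separable, so gradient descent decouples: p follows -∂g/∂p, q follows -∂g/∂q.
∂g/∂p = 4(p - 1)(p + 3)(p + 4); at p=-1 this is -48, so p increases.
∂g/∂q = -36q(q + 1)(q + 4); at q=-3 this is -216, so q increases.
p converges to its nearest critical value 1 (a local min of the p-part); q converges to -1. The iterate converges to (1, -1).

(1, -1)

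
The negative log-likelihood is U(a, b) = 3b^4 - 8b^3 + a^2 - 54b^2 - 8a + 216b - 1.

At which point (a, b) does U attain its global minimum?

U(a,b) separates as P(a) + Q(b) − 1, so its minimum is min P + min Q − 1.
P'(a) = 2a - 8 vanishes at a ∈ {4}; Q'(b) = 12(b - 3)(b - 2)(b + 3) vanishes at b ∈ {-3, 2, 3}.
Local minima of P (where P''>0): P(4)=-16. Local minima of Q: Q(-3)=-675, Q(3)=189.
So the global minimum of U is P(4) + Q(-3) − 1 = -16 − 675 − 1 = -692, attained at (4, -3).

(4, -3)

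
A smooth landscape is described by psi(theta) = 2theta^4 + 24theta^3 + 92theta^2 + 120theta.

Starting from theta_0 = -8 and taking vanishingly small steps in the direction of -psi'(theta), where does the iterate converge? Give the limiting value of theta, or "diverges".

-5

psi'(theta) = 8(theta + 1)(theta + 3)(theta + 5), so psi'(-8) = -840.
Gradient descent moves in the -psi' direction, i.e. theta is increasing.
The nearest critical point in that direction is theta = -5, where psi'' = 64 > 0 (a local minimum). The iterate converges there.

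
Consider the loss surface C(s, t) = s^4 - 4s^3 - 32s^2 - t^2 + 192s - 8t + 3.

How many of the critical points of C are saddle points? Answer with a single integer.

C separates as a function of s plus a function of t, so ∇C=0 decouples.
∂C/∂s = 4(s - 4)(s - 3)(s + 4) = 0 at s ∈ {-4, 3, 4}; ∂C/∂t = -2(t + 4) = 0 at t ∈ {-4}.
The Hessian is diagonal: diag(C_ss, C_tt). Second derivatives: C_ss(-4)=224, C_ss(3)=-28, C_ss(4)=32; C_tt(-4)=-2.
Saddle points occur where the two diagonal entries have opposite signs: (-4, -4), (4, -4). Count: 2.

2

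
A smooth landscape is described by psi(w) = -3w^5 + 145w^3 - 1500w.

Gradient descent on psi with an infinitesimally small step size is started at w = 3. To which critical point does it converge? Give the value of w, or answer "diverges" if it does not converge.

psi'(w) = -15(w - 5)(w - 2)(w + 2)(w + 5), so psi'(3) = 1200.
Gradient descent moves in the -psi' direction, i.e. w is decreasing.
The nearest critical point in that direction is w = 2, where psi'' = 1260 > 0 (a local minimum). The iterate converges there.

2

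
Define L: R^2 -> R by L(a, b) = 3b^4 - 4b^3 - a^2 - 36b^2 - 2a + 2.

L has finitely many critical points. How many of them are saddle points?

2

L separates as a function of a plus a function of b, so ∇L=0 decouples.
∂L/∂a = -2(a + 1) = 0 at a ∈ {-1}; ∂L/∂b = 12b(b - 3)(b + 2) = 0 at b ∈ {-2, 0, 3}.
The Hessian is diagonal: diag(L_aa, L_bb). Second derivatives: L_aa(-1)=-2; L_bb(-2)=120, L_bb(0)=-72, L_bb(3)=180.
Saddle points occur where the two diagonal entries have opposite signs: (-1, -2), (-1, 3). Count: 2.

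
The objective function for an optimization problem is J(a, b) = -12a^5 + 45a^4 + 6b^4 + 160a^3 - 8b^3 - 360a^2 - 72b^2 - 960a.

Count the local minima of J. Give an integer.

4

J separates as a function of a plus a function of b, so ∇J=0 decouples.
∂J/∂a = -60(a - 4)(a - 2)(a + 1)(a + 2) = 0 at a ∈ {-2, -1, 2, 4}; ∂J/∂b = 24b(b - 3)(b + 2) = 0 at b ∈ {-2, 0, 3}.
The Hessian is diagonal: diag(J_aa, J_bb). Second derivatives: J_aa(-2)=1440, J_aa(-1)=-900, J_aa(2)=1440, J_aa(4)=-3600; J_bb(-2)=240, J_bb(0)=-144, J_bb(3)=360.
Local minima occur where both diagonal entries positive: (-2, -2), (-2, 3), (2, -2), (2, 3). Count: 4.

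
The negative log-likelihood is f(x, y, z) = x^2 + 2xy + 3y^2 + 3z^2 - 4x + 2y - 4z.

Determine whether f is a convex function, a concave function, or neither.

convex

f is quadratic, so its Hessian is the constant matrix H = [[2, 2, 0], [2, 6, 0], [0, 0, 6]].
Leading principal minors: 2, 8, 48.
All positive ⇒ H ≻ 0 ⇒ convex.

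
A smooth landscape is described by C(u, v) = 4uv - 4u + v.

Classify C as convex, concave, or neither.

neither

C is quadratic, so its Hessian is the constant matrix H = [[0, 4], [4, 0]].
det(H) = -16, tr(H) = 0.
det(H) < 0, so H is indefinite: neither convex nor concave.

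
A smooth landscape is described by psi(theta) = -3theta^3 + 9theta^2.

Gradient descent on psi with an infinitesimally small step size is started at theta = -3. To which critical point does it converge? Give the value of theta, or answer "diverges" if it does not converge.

psi'(theta) = -9theta(theta - 2), so psi'(-3) = -135.
Gradient descent moves in the -psi' direction, i.e. theta is increasing.
The nearest critical point in that direction is theta = 0, where psi'' = 18 > 0 (a local minimum). The iterate converges there.

0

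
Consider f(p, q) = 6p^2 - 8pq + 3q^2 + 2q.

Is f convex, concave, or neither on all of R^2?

convex

f is quadratic, so its Hessian is the constant matrix H = [[12, -8], [-8, 6]].
det(H) = 8, tr(H) = 18.
det(H) > 0 and tr(H) > 0, so H is positive definite everywhere: convex.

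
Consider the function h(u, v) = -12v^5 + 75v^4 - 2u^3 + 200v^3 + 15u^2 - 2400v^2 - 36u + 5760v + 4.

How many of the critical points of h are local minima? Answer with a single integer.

2

h separates as a function of u plus a function of v, so ∇h=0 decouples.
∂h/∂u = -6(u - 3)(u - 2) = 0 at u ∈ {2, 3}; ∂h/∂v = -60(v - 4)(v - 3)(v - 2)(v + 4) = 0 at v ∈ {-4, 2, 3, 4}.
The Hessian is diagonal: diag(h_uu, h_vv). Second derivatives: h_uu(2)=6, h_uu(3)=-6; h_vv(-4)=20160, h_vv(2)=-720, h_vv(3)=420, h_vv(4)=-960.
Local minima occur where both diagonal entries positive: (2, -4), (2, 3). Count: 2.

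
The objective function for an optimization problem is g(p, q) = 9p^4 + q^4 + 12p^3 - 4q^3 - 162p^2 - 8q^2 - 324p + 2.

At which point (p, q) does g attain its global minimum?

(3, 4)

g(p,q) separates as A(p) + B(q) + 2, so its minimum is min A + min B + 2.
A'(p) = 36(p - 3)(p + 1)(p + 3) vanishes at p ∈ {-3, -1, 3}; B'(q) = 4q(q - 4)(q + 1) vanishes at q ∈ {-1, 0, 4}.
Local minima of A (where A''>0): A(-3)=-81, A(3)=-1377. Local minima of B: B(-1)=-3, B(4)=-128.
So the global minimum of g is A(3) + B(4) + 2 = -1377 − 128 + 2 = -1503, attained at (3, 4).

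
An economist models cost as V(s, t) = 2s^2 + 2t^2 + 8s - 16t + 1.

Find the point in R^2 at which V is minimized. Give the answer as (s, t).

(-2, 4)

V(s,t) separates as P(s) + Q(t) + 1, so its minimum is min P + min Q + 1.
P'(s) = 4s + 8 vanishes at s ∈ {-2}; Q'(t) = 4(t - 4) vanishes at t ∈ {4}.
Local minima of P (where P''>0): P(-2)=-8. Local minima of Q: Q(4)=-32.
So the global minimum of V is P(-2) + Q(4) + 1 = -8 − 32 + 1 = -39, attained at (-2, 4).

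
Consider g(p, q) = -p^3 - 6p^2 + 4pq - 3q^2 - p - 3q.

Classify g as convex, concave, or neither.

The term -p^3 is cubic, so the Hessian is not constant.
∂²g/∂p² = -6p - 12, which takes both signs as p varies (negative for sufficiently large p). A diagonal entry of the Hessian changing sign means the Hessian is neither positive- nor negative-semidefinite on all of R^2.

neither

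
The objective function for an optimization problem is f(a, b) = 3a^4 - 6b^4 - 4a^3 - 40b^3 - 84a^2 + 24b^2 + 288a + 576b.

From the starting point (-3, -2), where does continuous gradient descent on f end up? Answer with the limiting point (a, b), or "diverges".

f is separable, so gradient descent decouples: a follows -∂f/∂a, b follows -∂f/∂b.
∂f/∂a = 12(a - 3)(a - 2)(a + 4); at a=-3 this is 360, so a decreases.
∂f/∂b = -24(b - 2)(b + 3)(b + 4); at b=-2 this is 192, so b decreases.
a converges to its nearest critical value -4 (a local min of the a-part); b converges to -3. The iterate converges to (-4, -3).

(-4, -3)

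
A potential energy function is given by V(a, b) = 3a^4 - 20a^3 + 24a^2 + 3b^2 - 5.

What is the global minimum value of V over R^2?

-133

V(a,b) separates as P(a) + Q(b) − 5, so its minimum is min P + min Q − 5.
P'(a) = 12a(a - 4)(a - 1) vanishes at a ∈ {0, 1, 4}; Q'(b) = 6b vanishes at b ∈ {0}.
Local minima of P (where P''>0): P(0)=0, P(4)=-128. Local minima of Q: Q(0)=0.
So the global minimum of V is P(4) + Q(0) − 5 = -128 + 0 − 5 = -133, attained at (4, 0).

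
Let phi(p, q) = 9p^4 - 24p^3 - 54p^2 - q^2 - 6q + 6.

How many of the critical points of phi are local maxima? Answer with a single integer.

1

phi separates as a function of p plus a function of q, so ∇phi=0 decouples.
∂phi/∂p = 36p(p - 3)(p + 1) = 0 at p ∈ {-1, 0, 3}; ∂phi/∂q = -2(q + 3) = 0 at q ∈ {-3}.
The Hessian is diagonal: diag(phi_pp, phi_qq). Second derivatives: phi_pp(-1)=144, phi_pp(0)=-108, phi_pp(3)=432; phi_qq(-3)=-2.
Local maxima occur where both diagonal entries negative: (0, -3). Count: 1.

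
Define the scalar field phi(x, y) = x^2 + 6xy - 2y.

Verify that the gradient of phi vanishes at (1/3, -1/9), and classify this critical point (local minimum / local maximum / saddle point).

saddle point

∇phi = (2x + 6y, 6x - 2); substituting (1/3, -1/9) gives ∇phi = (0, 0), so (1/3, -1/9) is indeed a critical point.
The Hessian of phi is constant: H = [[2, 6], [6, 0]].
det(H) = 2·0 − 6² = -36.
Since det(H) < 0, H is indefinite and the critical point is a saddle point.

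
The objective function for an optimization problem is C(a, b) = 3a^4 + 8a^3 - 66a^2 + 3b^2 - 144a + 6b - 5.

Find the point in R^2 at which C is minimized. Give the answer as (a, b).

C(a,b) separates as P(a) + Q(b) − 5, so its minimum is min P + min Q − 5.
P'(a) = 12(a - 3)(a + 1)(a + 4) vanishes at a ∈ {-4, -1, 3}; Q'(b) = 6b + 6 vanishes at b ∈ {-1}.
Local minima of P (where P''>0): P(-4)=-224, P(3)=-567. Local minima of Q: Q(-1)=-3.
So the global minimum of C is P(3) + Q(-1) − 5 = -567 − 3 − 5 = -575, attained at (3, -1).

(3, -1)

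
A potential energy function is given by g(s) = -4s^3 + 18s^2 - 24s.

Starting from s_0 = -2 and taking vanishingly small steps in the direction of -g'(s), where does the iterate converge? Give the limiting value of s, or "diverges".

1

g'(s) = -12(s - 2)(s - 1), so g'(-2) = -144.
Gradient descent moves in the -g' direction, i.e. s is increasing.
The nearest critical point in that direction is s = 1, where g'' = 12 > 0 (a local minimum). The iterate converges there.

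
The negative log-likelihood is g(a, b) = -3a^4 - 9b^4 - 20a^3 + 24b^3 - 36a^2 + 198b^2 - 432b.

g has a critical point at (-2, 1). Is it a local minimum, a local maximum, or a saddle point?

local minimum

The mixed partial ∂²g/∂a∂b is 0, so the Hessian at any point is diag(g_aa, g_bb) = diag(-12(3a^2 + 10a + 6), 36(-3b^2 + 4b + 11)).
At (-2, 1): H = diag(24, 432).
Both eigenvalues are positive, so H is positive definite: a local minimum.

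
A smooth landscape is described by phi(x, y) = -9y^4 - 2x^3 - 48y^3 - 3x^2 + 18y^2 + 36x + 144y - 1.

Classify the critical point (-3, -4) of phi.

saddle point

The mixed partial ∂²phi/∂x∂y is 0, so the Hessian at any point is diag(phi_xx, phi_yy) = diag(-6(2x + 1), 36(-3y^2 - 8y + 1)).
At (-3, -4): H = diag(30, -540).
The eigenvalues have opposite signs, so H is indefinite: a saddle point.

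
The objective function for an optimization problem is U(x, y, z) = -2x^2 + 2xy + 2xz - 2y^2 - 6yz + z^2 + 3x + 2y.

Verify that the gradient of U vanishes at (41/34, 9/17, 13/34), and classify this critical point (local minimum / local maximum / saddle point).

saddle point

∇U = (-4x + 2y + 2z + 3, 2x - 4y - 6z + 2, 2x - 6y + 2z); substituting (41/34, 9/17, 13/34) gives ∇U = (0, 0, 0), so (41/34, 9/17, 13/34) is indeed a critical point.
The Hessian is constant: H = [[-4, 2, 2], [2, -4, -6], [2, -6, 2]].
Leading principal minors: Δ₁ = -4, Δ₂ = 12, Δ₃ = 136.
The minors fit neither the all-positive nor the alternating-sign pattern, so H is indefinite: a saddle point.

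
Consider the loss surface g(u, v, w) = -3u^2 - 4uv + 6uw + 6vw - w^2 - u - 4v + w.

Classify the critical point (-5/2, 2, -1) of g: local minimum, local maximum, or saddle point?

saddle point

The Hessian is constant: H = [[-6, -4, 6], [-4, 0, 6], [6, 6, -2]].
Leading principal minors: Δ₁ = -6, Δ₂ = -16, Δ₃ = -40.
The minors fit neither the all-positive nor the alternating-sign pattern, so H is indefinite: a saddle point.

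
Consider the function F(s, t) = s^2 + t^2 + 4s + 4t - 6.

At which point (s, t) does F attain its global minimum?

F(s,t) separates as P(s) + Q(t) − 6, so its minimum is min P + min Q − 6.
P'(s) = 2s + 4 vanishes at s ∈ {-2}; Q'(t) = 2(t + 2) vanishes at t ∈ {-2}.
Local minima of P (where P''>0): P(-2)=-4. Local minima of Q: Q(-2)=-4.
So the global minimum of F is P(-2) + Q(-2) − 6 = -4 − 4 − 6 = -14, attained at (-2, -2).

(-2, -2)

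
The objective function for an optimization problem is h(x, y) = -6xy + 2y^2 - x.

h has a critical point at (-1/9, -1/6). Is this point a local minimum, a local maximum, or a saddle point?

saddle point

The Hessian of h is constant: H = [[0, -6], [-6, 4]].
det(H) = 0·4 − (-6)² = -36.
Since det(H) < 0, H is indefinite and the critical point is a saddle point.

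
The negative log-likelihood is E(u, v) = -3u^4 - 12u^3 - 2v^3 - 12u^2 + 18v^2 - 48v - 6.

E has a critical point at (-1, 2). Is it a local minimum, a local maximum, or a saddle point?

The mixed partial ∂²E/∂u∂v is 0, so the Hessian at any point is diag(E_uu, E_vv) = diag(-12(3u^2 + 6u + 2), 12(-v + 3)).
At (-1, 2): H = diag(12, 12).
Both eigenvalues are positive, so H is positive definite: a local minimum.

local minimum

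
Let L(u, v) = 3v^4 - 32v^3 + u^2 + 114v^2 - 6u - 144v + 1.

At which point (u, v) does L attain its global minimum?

L(u,v) separates as P(u) + Q(v) + 1, so its minimum is min P + min Q + 1.
P'(u) = 2u - 6 vanishes at u ∈ {3}; Q'(v) = 12(v - 4)(v - 3)(v - 1) vanishes at v ∈ {1, 3, 4}.
Local minima of P (where P''>0): P(3)=-9. Local minima of Q: Q(1)=-59, Q(4)=-32.
So the global minimum of L is P(3) + Q(1) + 1 = -9 − 59 + 1 = -67, attained at (3, 1).

(3, 1)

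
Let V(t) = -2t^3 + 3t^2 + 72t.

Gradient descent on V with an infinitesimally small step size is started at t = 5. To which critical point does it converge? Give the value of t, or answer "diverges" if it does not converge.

V'(t) = -6(t - 4)(t + 3), so V'(5) = -48.
Gradient descent moves in the -V' direction, i.e. t is increasing.
There is no critical point above t=5, and V' keeps the same sign, so the iterate runs off to +∞.

diverges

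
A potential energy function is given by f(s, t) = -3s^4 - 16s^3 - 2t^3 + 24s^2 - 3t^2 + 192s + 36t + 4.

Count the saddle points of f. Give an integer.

3

f separates as a function of s plus a function of t, so ∇f=0 decouples.
∂f/∂s = -12(s - 2)(s + 2)(s + 4) = 0 at s ∈ {-4, -2, 2}; ∂f/∂t = -6(t - 2)(t + 3) = 0 at t ∈ {-3, 2}.
The Hessian is diagonal: diag(f_ss, f_tt). Second derivatives: f_ss(-4)=-144, f_ss(-2)=96, f_ss(2)=-288; f_tt(-3)=30, f_tt(2)=-30.
Saddle points occur where the two diagonal entries have opposite signs: (-4, -3), (-2, 2), (2, -3). Count: 3.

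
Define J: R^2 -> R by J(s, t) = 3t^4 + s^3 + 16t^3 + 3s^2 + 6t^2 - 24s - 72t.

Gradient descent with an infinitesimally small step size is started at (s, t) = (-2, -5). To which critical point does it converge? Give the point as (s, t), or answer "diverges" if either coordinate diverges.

J is separable, so gradient descent decouples: s follows -∂J/∂s, t follows -∂J/∂t.
∂J/∂s = 3(s - 2)(s + 4); at s=-2 this is -24, so s increases.
∂J/∂t = 12(t - 1)(t + 2)(t + 3); at t=-5 this is -432, so t increases.
s converges to its nearest critical value 2 (a local min of the s-part); t converges to -3. The iterate converges to (2, -3).

(2, -3)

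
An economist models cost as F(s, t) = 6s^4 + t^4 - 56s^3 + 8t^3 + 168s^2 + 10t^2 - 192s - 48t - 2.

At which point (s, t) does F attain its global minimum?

(4, 1)

F(s,t) separates as P(s) + Q(t) − 2, so its minimum is min P + min Q − 2.
P'(s) = 24(s - 4)(s - 2)(s - 1) vanishes at s ∈ {1, 2, 4}; Q'(t) = 4(t - 1)(t + 3)(t + 4) vanishes at t ∈ {-4, -3, 1}.
Local minima of P (where P''>0): P(1)=-74, P(4)=-128. Local minima of Q: Q(-4)=96, Q(1)=-29.
So the global minimum of F is P(4) + Q(1) − 2 = -128 − 29 − 2 = -159, attained at (4, 1).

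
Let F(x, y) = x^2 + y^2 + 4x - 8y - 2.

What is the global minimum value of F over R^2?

F(x,y) separates as P(x) + Q(y) − 2, so its minimum is min P + min Q − 2.
P'(x) = 2x + 4 vanishes at x ∈ {-2}; Q'(y) = 2y - 8 vanishes at y ∈ {4}.
Local minima of P (where P''>0): P(-2)=-4. Local minima of Q: Q(4)=-16.
So the global minimum of F is P(-2) + Q(4) − 2 = -4 − 16 − 2 = -22, attained at (-2, 4).

-22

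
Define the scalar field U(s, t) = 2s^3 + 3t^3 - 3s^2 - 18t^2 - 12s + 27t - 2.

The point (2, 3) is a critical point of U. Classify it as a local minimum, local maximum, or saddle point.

local minimum

The mixed partial ∂²U/∂s∂t is 0, so the Hessian at any point is diag(U_ss, U_tt) = diag(6(2s - 1), 18(t - 2)).
At (2, 3): H = diag(18, 18).
Both eigenvalues are positive, so H is positive definite: a local minimum.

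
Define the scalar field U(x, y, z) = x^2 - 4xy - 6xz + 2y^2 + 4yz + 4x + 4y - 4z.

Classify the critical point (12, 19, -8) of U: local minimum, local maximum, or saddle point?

saddle point

The Hessian is constant: H = [[2, -4, -6], [-4, 4, 4], [-6, 4, 0]].
Leading principal minors: Δ₁ = 2, Δ₂ = -8, Δ₃ = 16.
The minors fit neither the all-positive nor the alternating-sign pattern, so H is indefinite: a saddle point.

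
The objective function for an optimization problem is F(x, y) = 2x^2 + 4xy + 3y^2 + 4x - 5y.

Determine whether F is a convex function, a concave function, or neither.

convex

F is quadratic, so its Hessian is the constant matrix H = [[4, 4], [4, 6]].
det(H) = 8, tr(H) = 10.
det(H) > 0 and tr(H) > 0, so H is positive definite everywhere: convex.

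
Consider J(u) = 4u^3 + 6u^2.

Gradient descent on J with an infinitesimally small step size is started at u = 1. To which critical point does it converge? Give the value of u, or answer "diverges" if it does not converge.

J'(u) = 12u(u + 1), so J'(1) = 24.
Gradient descent moves in the -J' direction, i.e. u is decreasing.
The nearest critical point in that direction is u = 0, where J'' = 12 > 0 (a local minimum). The iterate converges there.

0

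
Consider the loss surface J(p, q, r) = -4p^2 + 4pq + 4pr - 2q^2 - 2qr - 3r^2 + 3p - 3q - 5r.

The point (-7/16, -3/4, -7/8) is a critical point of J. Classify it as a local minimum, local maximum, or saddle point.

The Hessian is constant: H = [[-8, 4, 4], [4, -4, -2], [4, -2, -6]].
Leading principal minors: Δ₁ = -8, Δ₂ = 16, Δ₃ = -64.
The minors alternate sign starting negative (−, +, −), so H is negative definite: a local maximum.

local maximum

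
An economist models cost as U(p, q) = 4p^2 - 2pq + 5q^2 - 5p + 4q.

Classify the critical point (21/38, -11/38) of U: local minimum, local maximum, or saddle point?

local minimum

The Hessian of U is constant: H = [[8, -2], [-2, 10]].
det(H) = 8·10 − (-2)² = 76.
det(H) > 0 and tr(H) = 18 > 0, so H is positive definite and the point is a local minimum.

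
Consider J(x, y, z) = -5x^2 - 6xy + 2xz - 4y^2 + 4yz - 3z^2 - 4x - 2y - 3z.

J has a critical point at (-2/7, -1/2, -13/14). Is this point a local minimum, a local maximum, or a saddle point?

local maximum

The Hessian is constant: H = [[-10, -6, 2], [-6, -8, 4], [2, 4, -6]].
Leading principal minors: Δ₁ = -10, Δ₂ = 44, Δ₃ = -168.
The minors alternate sign starting negative (−, +, −), so H is negative definite: a local maximum.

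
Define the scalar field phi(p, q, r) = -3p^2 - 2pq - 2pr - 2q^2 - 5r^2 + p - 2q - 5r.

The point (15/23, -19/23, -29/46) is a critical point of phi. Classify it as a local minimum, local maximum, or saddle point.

local maximum

The Hessian is constant: H = [[-6, -2, -2], [-2, -4, 0], [-2, 0, -10]].
Leading principal minors: Δ₁ = -6, Δ₂ = 20, Δ₃ = -184.
The minors alternate sign starting negative (−, +, −), so H is negative definite: a local maximum.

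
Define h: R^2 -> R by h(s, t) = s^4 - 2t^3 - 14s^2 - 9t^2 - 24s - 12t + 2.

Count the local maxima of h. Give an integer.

h separates as a function of s plus a function of t, so ∇h=0 decouples.
∂h/∂s = 4(s - 3)(s + 1)(s + 2) = 0 at s ∈ {-2, -1, 3}; ∂h/∂t = -6(t + 1)(t + 2) = 0 at t ∈ {-2, -1}.
The Hessian is diagonal: diag(h_ss, h_tt). Second derivatives: h_ss(-2)=20, h_ss(-1)=-16, h_ss(3)=80; h_tt(-2)=6, h_tt(-1)=-6.
Local maxima occur where both diagonal entries negative: (-1, -1). Count: 1.

1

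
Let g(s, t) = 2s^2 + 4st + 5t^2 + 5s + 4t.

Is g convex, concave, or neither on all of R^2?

convex

g is quadratic, so its Hessian is the constant matrix H = [[4, 4], [4, 10]].
det(H) = 24, tr(H) = 14.
det(H) > 0 and tr(H) > 0, so H is positive definite everywhere: convex.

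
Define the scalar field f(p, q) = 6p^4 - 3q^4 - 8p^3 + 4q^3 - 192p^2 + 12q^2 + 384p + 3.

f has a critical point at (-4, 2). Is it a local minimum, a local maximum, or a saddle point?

saddle point

The mixed partial ∂²f/∂p∂q is 0, so the Hessian at any point is diag(f_pp, f_qq) = diag(24(3p^2 - 2p - 16), 12(-3q^2 + 2q + 2)).
At (-4, 2): H = diag(960, -72).
The eigenvalues have opposite signs, so H is indefinite: a saddle point.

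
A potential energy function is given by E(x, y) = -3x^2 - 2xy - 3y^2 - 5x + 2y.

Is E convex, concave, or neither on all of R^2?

concave

E is quadratic, so its Hessian is the constant matrix H = [[-6, -2], [-2, -6]].
det(H) = 32, tr(H) = -12.
det(H) > 0 and tr(H) < 0, so H is negative definite everywhere: concave.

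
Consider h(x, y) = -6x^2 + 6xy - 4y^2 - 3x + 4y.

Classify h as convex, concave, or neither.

h is quadratic, so its Hessian is the constant matrix H = [[-12, 6], [6, -8]].
det(H) = 60, tr(H) = -20.
det(H) > 0 and tr(H) < 0, so H is negative definite everywhere: concave.

concave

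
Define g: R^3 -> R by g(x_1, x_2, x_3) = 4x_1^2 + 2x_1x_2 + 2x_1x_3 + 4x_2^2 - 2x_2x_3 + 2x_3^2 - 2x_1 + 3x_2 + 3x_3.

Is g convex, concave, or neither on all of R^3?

g is quadratic, so its Hessian is the constant matrix H = [[8, 2, 2], [2, 8, -2], [2, -2, 4]].
Leading principal minors: 8, 60, 160.
All positive ⇒ H ≻ 0 ⇒ convex.

convex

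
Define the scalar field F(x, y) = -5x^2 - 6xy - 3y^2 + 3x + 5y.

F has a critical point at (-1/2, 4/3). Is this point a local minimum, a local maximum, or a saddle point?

local maximum

The Hessian of F is constant: H = [[-10, -6], [-6, -6]].
det(H) = (-10)·(-6) − (-6)² = 24.
det(H) > 0 and tr(H) = -16 < 0, so H is negative definite and the point is a local maximum.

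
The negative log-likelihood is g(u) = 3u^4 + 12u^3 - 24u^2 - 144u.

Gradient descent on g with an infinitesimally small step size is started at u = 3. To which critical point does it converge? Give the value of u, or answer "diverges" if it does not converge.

2

g'(u) = 12(u - 2)(u + 2)(u + 3), so g'(3) = 360.
Gradient descent moves in the -g' direction, i.e. u is decreasing.
The nearest critical point in that direction is u = 2, where g'' = 240 > 0 (a local minimum). The iterate converges there.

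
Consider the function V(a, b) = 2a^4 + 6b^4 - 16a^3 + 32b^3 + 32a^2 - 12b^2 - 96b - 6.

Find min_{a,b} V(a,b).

-326

V(a,b) separates as P(a) + Q(b) − 6, so its minimum is min P + min Q − 6.
P'(a) = 8a(a - 4)(a - 2) vanishes at a ∈ {0, 2, 4}; Q'(b) = 24(b - 1)(b + 1)(b + 4) vanishes at b ∈ {-4, -1, 1}.
Local minima of P (where P''>0): P(0)=0, P(4)=0. Local minima of Q: Q(-4)=-320, Q(1)=-70.
So the global minimum of V is P(0) + Q(-4) − 6 = 0 − 320 − 6 = -326, attained at (0, -4).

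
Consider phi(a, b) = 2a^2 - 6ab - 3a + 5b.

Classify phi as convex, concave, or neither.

neither

phi is quadratic, so its Hessian is the constant matrix H = [[4, -6], [-6, 0]].
det(H) = -36, tr(H) = 4.
det(H) < 0, so H is indefinite: neither convex nor concave.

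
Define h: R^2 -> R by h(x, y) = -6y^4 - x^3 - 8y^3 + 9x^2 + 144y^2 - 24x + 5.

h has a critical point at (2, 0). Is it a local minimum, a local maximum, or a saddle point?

local minimum

The mixed partial ∂²h/∂x∂y is 0, so the Hessian at any point is diag(h_xx, h_yy) = diag(6(-x + 3), 24(-3y^2 - 2y + 12)).
At (2, 0): H = diag(6, 288).
Both eigenvalues are positive, so H is positive definite: a local minimum.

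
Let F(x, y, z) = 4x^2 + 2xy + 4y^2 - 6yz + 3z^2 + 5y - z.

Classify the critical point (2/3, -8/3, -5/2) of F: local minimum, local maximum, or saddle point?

The Hessian is constant: H = [[8, 2, 0], [2, 8, -6], [0, -6, 6]].
Leading principal minors: Δ₁ = 8, Δ₂ = 60, Δ₃ = 72.
All leading minors are positive, so H is positive definite: a local minimum.

local minimum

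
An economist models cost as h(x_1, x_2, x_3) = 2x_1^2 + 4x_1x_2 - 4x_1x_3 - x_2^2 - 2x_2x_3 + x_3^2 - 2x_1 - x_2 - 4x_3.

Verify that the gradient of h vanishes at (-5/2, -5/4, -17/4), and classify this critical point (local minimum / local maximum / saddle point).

∇h = (4x_1 + 4x_2 - 4x_3 - 2, 4x_1 - 2x_2 - 2x_3 - 1, -4x_1 - 2x_2 + 2x_3 - 4); substituting (-5/2, -5/4, -17/4) gives ∇h = (0, 0, 0), so (-5/2, -5/4, -17/4) is indeed a critical point.
The Hessian is constant: H = [[4, 4, -4], [4, -2, -2], [-4, -2, 2]].
Leading principal minors: Δ₁ = 4, Δ₂ = -24, Δ₃ = 32.
The minors fit neither the all-positive nor the alternating-sign pattern, so H is indefinite: a saddle point.

saddle point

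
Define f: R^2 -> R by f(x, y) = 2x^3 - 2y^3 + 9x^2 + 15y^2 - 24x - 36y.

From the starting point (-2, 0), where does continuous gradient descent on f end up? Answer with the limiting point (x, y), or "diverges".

(1, 2)

f is separable, so gradient descent decouples: x follows -∂f/∂x, y follows -∂f/∂y.
∂f/∂x = 6(x - 1)(x + 4); at x=-2 this is -36, so x increases.
∂f/∂y = -6(y - 3)(y - 2); at y=0 this is -36, so y increases.
x converges to its nearest critical value 1 (a local min of the x-part); y converges to 2. The iterate converges to (1, 2).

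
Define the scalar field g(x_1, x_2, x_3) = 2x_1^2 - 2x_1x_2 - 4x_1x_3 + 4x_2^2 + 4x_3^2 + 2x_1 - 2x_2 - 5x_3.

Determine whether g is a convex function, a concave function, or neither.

g is quadratic, so its Hessian is the constant matrix H = [[4, -2, -4], [-2, 8, 0], [-4, 0, 8]].
Leading principal minors: 4, 28, 96.
All positive ⇒ H ≻ 0 ⇒ convex.

convex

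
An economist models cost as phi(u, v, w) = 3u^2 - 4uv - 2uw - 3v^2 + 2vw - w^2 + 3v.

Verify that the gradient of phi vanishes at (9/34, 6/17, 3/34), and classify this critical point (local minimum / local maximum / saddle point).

∇phi = (6u - 4v - 2w, -4u - 6v + 2w + 3, -2u + 2v - 2w); substituting (9/34, 6/17, 3/34) gives ∇phi = (0, 0, 0), so (9/34, 6/17, 3/34) is indeed a critical point.
The Hessian is constant: H = [[6, -4, -2], [-4, -6, 2], [-2, 2, -2]].
Leading principal minors: Δ₁ = 6, Δ₂ = -52, Δ₃ = 136.
The minors fit neither the all-positive nor the alternating-sign pattern, so H is indefinite: a saddle point.

saddle point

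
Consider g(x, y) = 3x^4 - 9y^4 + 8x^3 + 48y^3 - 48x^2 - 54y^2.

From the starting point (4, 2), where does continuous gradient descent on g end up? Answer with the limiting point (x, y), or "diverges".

g is separable, so gradient descent decouples: x follows -∂g/∂x, y follows -∂g/∂y.
∂g/∂x = 12x(x - 2)(x + 4); at x=4 this is 768, so x decreases.
∂g/∂y = -36y(y - 3)(y - 1); at y=2 this is 72, so y decreases.
x converges to its nearest critical value 2 (a local min of the x-part); y converges to 1. The iterate converges to (2, 1).

(2, 1)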